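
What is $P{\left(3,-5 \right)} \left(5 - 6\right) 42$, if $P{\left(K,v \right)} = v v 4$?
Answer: $-4200$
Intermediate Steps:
$P{\left(K,v \right)} = 4 v^{2}$ ($P{\left(K,v \right)} = v^{2} \cdot 4 = 4 v^{2}$)
$P{\left(3,-5 \right)} \left(5 - 6\right) 42 = 4 \left(-5\right)^{2} \left(5 - 6\right) 42 = 4 \cdot 25 \left(-1\right) 42 = 100 \left(-1\right) 42 = \left(-100\right) 42 = -4200$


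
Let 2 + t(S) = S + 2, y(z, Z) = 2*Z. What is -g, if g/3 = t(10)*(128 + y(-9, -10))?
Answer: -3240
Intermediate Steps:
t(S) = S (t(S) = -2 + (S + 2) = -2 + (2 + S) = S)
g = 3240 (g = 3*(10*(128 + 2*(-10))) = 3*(10*(128 - 20)) = 3*(10*108) = 3*1080 = 3240)
-g = -1*3240 = -3240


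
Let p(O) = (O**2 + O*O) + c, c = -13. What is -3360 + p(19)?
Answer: -2651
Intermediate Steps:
p(O) = -13 + 2*O**2 (p(O) = (O**2 + O*O) - 13 = (O**2 + O**2) - 13 = 2*O**2 - 13 = -13 + 2*O**2)
-3360 + p(19) = -3360 + (-13 + 2*19**2) = -3360 + (-13 + 2*361) = -3360 + (-13 + 722) = -3360 + 709 = -2651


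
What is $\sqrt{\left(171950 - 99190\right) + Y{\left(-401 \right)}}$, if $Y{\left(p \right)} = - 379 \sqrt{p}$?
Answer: $\sqrt{72760 - 379 i \sqrt{401}} \approx 270.11 - 14.049 i$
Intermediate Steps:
$\sqrt{\left(171950 - 99190\right) + Y{\left(-401 \right)}} = \sqrt{\left(171950 - 99190\right) - 379 \sqrt{-401}} = \sqrt{\left(171950 - 99190\right) - 379 i \sqrt{401}} = \sqrt{72760 - 379 i \sqrt{401}}$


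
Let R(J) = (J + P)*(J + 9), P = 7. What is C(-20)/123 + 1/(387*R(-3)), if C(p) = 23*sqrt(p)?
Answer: 1/9288 + 46*I*sqrt(5)/123 ≈ 0.00010767 + 0.83625*I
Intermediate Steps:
R(J) = (7 + J)*(9 + J) (R(J) = (J + 7)*(J + 9) = (7 + J)*(9 + J))
C(-20)/123 + 1/(387*R(-3)) = (23*sqrt(-20))/123 + 1/(387*(63 + (-3)**2 + 16*(-3))) = (23*(2*I*sqrt(5)))*(1/123) + 1/(387*(63 + 9 - 48)) = (46*I*sqrt(5))*(1/123) + (1/387)/24 = 46*I*sqrt(5)/123 + (1/387)*(1/24) = 46*I*sqrt(5)/123 + 1/9288 = 1/9288 + 46*I*sqrt(5)/123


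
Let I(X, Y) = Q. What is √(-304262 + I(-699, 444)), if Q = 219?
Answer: I*√304043 ≈ 551.4*I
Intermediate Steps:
I(X, Y) = 219
√(-304262 + I(-699, 444)) = √(-304262 + 219) = √(-304043) = I*√304043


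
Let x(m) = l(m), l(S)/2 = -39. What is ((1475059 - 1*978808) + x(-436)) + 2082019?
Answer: 2578192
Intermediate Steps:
l(S) = -78 (l(S) = 2*(-39) = -78)
x(m) = -78
((1475059 - 1*978808) + x(-436)) + 2082019 = ((1475059 - 1*978808) - 78) + 2082019 = ((1475059 - 978808) - 78) + 2082019 = (496251 - 78) + 2082019 = 496173 + 2082019 = 2578192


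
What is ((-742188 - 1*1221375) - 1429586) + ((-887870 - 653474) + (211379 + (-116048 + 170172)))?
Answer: -4668990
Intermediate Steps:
((-742188 - 1*1221375) - 1429586) + ((-887870 - 653474) + (211379 + (-116048 + 170172))) = ((-742188 - 1221375) - 1429586) + (-1541344 + (211379 + 54124)) = (-1963563 - 1429586) + (-1541344 + 265503) = -3393149 - 1275841 = -4668990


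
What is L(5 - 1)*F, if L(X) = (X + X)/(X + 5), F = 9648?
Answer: 8576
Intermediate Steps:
L(X) = 2*X/(5 + X) (L(X) = (2*X)/(5 + X) = 2*X/(5 + X))
L(5 - 1)*F = (2*(5 - 1)/(5 + (5 - 1)))*9648 = (2*4/(5 + 4))*9648 = (2*4/9)*9648 = (2*4*(⅑))*9648 = (8/9)*9648 = 8576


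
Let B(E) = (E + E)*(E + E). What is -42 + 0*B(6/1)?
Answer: -42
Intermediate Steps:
B(E) = 4*E**2 (B(E) = (2*E)*(2*E) = 4*E**2)
-42 + 0*B(6/1) = -42 + 0*(4*(6/1)**2) = -42 + 0*(4*(6*1)**2) = -42 + 0*(4*6**2) = -42 + 0*(4*36) = -42 + 0*144 = -42 + 0 = -42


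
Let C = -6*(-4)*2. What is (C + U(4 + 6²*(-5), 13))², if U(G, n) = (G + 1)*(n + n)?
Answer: 20268004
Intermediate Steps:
C = 48 (C = 24*2 = 48)
U(G, n) = 2*n*(1 + G) (U(G, n) = (1 + G)*(2*n) = 2*n*(1 + G))
(C + U(4 + 6²*(-5), 13))² = (48 + 2*13*(1 + (4 + 6²*(-5))))² = (48 + 2*13*(1 + (4 + 36*(-5))))² = (48 + 2*13*(1 + (4 - 180)))² = (48 + 2*13*(1 - 176))² = (48 + 2*13*(-175))² = (48 - 4550)² = (-4502)² = 20268004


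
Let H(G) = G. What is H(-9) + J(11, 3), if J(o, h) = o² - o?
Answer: 101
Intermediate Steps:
H(-9) + J(11, 3) = -9 + 11*(-1 + 11) = -9 + 11*10 = -9 + 110 = 101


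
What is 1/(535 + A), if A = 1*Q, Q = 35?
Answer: 1/570 ≈ 0.0017544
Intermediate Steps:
A = 35 (A = 1*35 = 35)
1/(535 + A) = 1/(535 + 35) = 1/570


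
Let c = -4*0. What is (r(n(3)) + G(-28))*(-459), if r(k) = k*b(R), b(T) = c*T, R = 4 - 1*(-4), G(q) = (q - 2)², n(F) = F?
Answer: -413100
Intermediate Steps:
G(q) = (-2 + q)²
c = 0
R = 8 (R = 4 + 4 = 8)
b(T) = 0 (b(T) = 0*T = 0)
r(k) = 0 (r(k) = k*0 = 0)
(r(n(3)) + G(-28))*(-459) = (0 + (-2 - 28)²)*(-459) = (0 + (-30)²)*(-459) = (0 + 900)*(-459) = 900*(-459) = -413100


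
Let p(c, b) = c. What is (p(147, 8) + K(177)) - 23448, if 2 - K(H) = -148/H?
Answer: -4123775/177 ≈ -23298.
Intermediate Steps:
K(H) = 2 + 148/H (K(H) = 2 - (-148)/H = 2 + 148/H)
(p(147, 8) + K(177)) - 23448 = (147 + (2 + 148/177)) - 23448 = (147 + 502/177) - 23448 = 26521/177 - 23448 = -4123775/177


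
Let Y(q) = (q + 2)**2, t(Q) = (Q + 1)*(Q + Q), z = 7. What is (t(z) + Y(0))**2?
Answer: 13456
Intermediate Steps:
t(Q) = 2*Q*(1 + Q) (t(Q) = (1 + Q)*(2*Q) = 2*Q*(1 + Q))
Y(q) = (2 + q)**2
(t(z) + Y(0))**2 = (2*7*(1 + 7) + (2 + 0)**2)**2 = (2*7*8 + 2**2)**2 = (112 + 4)**2 = 116**2 = 13456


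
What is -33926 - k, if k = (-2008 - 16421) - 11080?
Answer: -4417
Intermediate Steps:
k = -29509 (k = -18429 - 11080 = -29509)
-33926 - k = -33926 - 1*(-29509) = -33926 + 29509 = -4417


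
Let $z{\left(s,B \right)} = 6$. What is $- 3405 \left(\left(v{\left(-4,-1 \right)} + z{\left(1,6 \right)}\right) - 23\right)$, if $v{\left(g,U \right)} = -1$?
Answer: $61290$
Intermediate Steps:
$- 3405 \left(\left(v{\left(-4,-1 \right)} + z{\left(1,6 \right)}\right) - 23\right) = - 3405 \left(\left(-1 + 6\right) - 23\right) = - 3405 \left(5 - 23\right) = \left(-3405\right) \left(-18\right) = 61290$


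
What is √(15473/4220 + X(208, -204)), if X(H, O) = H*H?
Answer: √192631978415/2110 ≈ 208.01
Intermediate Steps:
X(H, O) = H²
√(15473/4220 + X(208, -204)) = √(15473/4220 + 208²) = √(15473*(1/4220) + 43264) = √(15473/4220 + 43264) = √(182589553/4220) = √192631978415/2110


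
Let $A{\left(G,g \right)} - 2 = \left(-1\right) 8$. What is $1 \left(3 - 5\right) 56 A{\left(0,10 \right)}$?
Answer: $672$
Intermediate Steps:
$A{\left(G,g \right)} = -6$ ($A{\left(G,g \right)} = 2 - 8 = -6$)
$1 \left(3 - 5\right) 56 A{\left(0,10 \right)} = 1 \left(3 - 5\right) 56 \left(-6\right) = 1 \left(-2\right) 56 \left(-6\right) = \left(-2\right) 56 \left(-6\right) = \left(-112\right) \left(-6\right) = 672$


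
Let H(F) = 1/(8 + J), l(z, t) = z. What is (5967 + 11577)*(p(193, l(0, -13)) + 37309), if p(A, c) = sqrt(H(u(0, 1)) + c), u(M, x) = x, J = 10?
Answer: 654549096 + 2924*sqrt(2) ≈ 6.5455e+8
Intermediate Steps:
H(F) = 1/18 (H(F) = 1/(8 + 10) = 1/18)
p(A, c) = sqrt(1/18 + c)
(5967 + 11577)*(p(193, l(0, -13)) + 37309) = (5967 + 11577)*(sqrt(2 + 36*0)/6 + 37309) = 17544*(sqrt(2 + 0)/6 + 37309) = 17544*(sqrt(2)/6 + 37309) = 17544*(37309 + sqrt(2)/6) = 654549096 + 2924*sqrt(2)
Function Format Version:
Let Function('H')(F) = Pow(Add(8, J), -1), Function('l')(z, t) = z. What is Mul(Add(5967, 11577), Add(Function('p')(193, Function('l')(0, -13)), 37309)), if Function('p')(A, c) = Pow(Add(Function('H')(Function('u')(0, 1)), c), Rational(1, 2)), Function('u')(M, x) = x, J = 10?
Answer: Add(654549096, Mul(2924, Pow(2, Rational(1, 2)))) ≈ 6.5455e+8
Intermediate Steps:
Function('H')(F) = Rational(1, 18) (Function('H')(F) = Pow(Add(8, 10), -1) = Pow(18, -1) = Rational(1, 18))
Function('p')(A, c) = Pow(Add(Rational(1, 18), c), Rational(1, 2))
Mul(Add(5967, 11577), Add(Function('p')(193, Function('l')(0, -13)), 37309)) = Mul(Add(5967, 11577), Add(Mul(Rational(1, 6), Pow(Add(2, Mul(36, 0)), Rational(1, 2))), 37309)) = Mul(17544, Add(Mul(Rational(1, 6), Pow(Add(2, 0), Rational(1, 2))), 37309)) = Mul(17544, Add(Mul(Rational(1, 6), Pow(2, Rational(1, 2))), 37309)) = Mul(17544, Add(37309, Mul(Rational(1, 6), Pow(2, Rational(1, 2))))) = Add(654549096, Mul(2924, Pow(2, Rational(1, 2))))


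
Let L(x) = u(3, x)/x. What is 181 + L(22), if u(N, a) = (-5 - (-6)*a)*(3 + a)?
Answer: 7157/22 ≈ 325.32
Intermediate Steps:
u(N, a) = (-5 + 6*a)*(3 + a)
L(x) = (-15 + 6*x² + 13*x)/x
181 + L(22) = 181 + (13 - 15/22 + 6*22) = 181 + (13 - 15*1/22 + 132) = 181 + (13 - 15/22 + 132) = 181 + 3175/22 = 7157/22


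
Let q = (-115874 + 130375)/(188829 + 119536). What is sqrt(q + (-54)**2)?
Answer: sqrt(277283917524965)/308365 ≈ 54.000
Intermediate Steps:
q = 14501/308365 ≈ 0.047025
sqrt(q + (-54)**2) = sqrt(14501/308365 + (-54)**2) = sqrt(14501/308365 + 2916) = sqrt(899206841/308365) = sqrt(277283917524965)/308365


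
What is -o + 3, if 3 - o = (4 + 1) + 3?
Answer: 8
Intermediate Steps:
o = -5 (o = 3 - ((4 + 1) + 3) = 3 - (5 + 3) = 3 - 1*8 = 3 - 8 = -5)
-o + 3 = -1*(-5) + 3 = 5 + 3 = 8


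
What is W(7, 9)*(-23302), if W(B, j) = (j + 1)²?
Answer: -2330200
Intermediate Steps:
W(B, j) = (1 + j)²
W(7, 9)*(-23302) = (1 + 9)²*(-23302) = 10²*(-23302) = 100*(-23302) = -2330200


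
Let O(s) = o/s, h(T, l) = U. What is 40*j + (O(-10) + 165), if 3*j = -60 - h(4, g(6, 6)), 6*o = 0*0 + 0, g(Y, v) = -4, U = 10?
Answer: -2305/3 ≈ -768.33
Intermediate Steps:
h(T, l) = 10
o = 0 (o = (0*0 + 0)/6 = (0 + 0)/6 = (⅙)*0 = 0)
j = -70/3 (j = (-60 - 1*10)/3 = (-60 - 10)/3 = (⅓)*(-70) = -70/3 ≈ -23.333)
O(s) = 0 (O(s) = 0/s = 0)
40*j + (O(-10) + 165) = 40*(-70/3) + (0 + 165) = -2800/3 + 165 = -2305/3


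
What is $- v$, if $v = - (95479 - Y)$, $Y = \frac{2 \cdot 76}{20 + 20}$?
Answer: $\frac{477376}{5} \approx 95475.0$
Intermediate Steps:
$Y = \frac{19}{5}$ ($Y = \frac{152}{40} = 152 \cdot \frac{1}{40} = \frac{19}{5} \approx 3.8$)
$v = - \frac{477376}{5}$ ($v = - (95479 - \frac{19}{5}) = \left(-1\right) \frac{477376}{5} = - \frac{477376}{5} \approx -95475.0$)
$- v = \left(-1\right) \left(- \frac{477376}{5}\right) = \frac{477376}{5}$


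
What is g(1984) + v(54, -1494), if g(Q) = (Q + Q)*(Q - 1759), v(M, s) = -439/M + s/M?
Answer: 48209267/54 ≈ 8.9276e+5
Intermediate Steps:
g(Q) = 2*Q*(-1759 + Q) (g(Q) = (2*Q)*(-1759 + Q) = 2*Q*(-1759 + Q))
g(1984) + v(54, -1494) = 2*1984*(-1759 + 1984) + (-439 - 1494)/54 = 2*1984*225 + (1/54)*(-1933) = 892800 - 1933/54 = 48209267/54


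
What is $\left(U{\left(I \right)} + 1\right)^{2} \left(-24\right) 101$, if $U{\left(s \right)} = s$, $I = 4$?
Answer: $-60600$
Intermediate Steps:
$\left(U{\left(I \right)} + 1\right)^{2} \left(-24\right) 101 = \left(4 + 1\right)^{2} \left(-24\right) 101 = 5^{2} \left(-24\right) 101 = 25 \left(-24\right) 101 = \left(-600\right) 101 = -60600$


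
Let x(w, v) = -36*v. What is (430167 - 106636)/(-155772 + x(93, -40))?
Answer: -323531/154332 ≈ -2.0963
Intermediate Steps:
(430167 - 106636)/(-155772 + x(93, -40)) = (430167 - 106636)/(-155772 - 36*(-40)) = 323531/(-155772 + 1440) = 323531/(-154332) = 323531*(-1/154332) = -323531/154332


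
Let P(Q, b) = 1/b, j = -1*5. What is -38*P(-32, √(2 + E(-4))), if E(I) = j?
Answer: 38*I*√3/3 ≈ 21.939*I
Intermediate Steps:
j = -5
E(I) = -5
-38*P(-32, √(2 + E(-4))) = -38/√(2 - 5) = -38*(-I*√3/3) = -(-38)*I*√3/3 = 38*I*√3/3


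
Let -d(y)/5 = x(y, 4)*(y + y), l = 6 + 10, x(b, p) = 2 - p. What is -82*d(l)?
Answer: -26240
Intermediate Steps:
l = 16
d(y) = 20*y (d(y) = -5*(2 - 1*4)*(y + y) = -5*(2 - 4)*2*y = -(-10)*2*y = -(-20)*y = 20*y)
-82*d(l) = -82*20*16 = -82*320 = -1*26240 = -26240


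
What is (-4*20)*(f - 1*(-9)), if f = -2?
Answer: -560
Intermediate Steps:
(-4*20)*(f - 1*(-9)) = (-4*20)*(-2 - 1*(-9)) = -80*(-2 + 9) = -80*7 = -560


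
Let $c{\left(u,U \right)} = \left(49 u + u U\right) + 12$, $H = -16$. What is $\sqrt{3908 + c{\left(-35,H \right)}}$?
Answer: $\sqrt{2765} \approx 52.583$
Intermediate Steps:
$c{\left(u,U \right)} = 12 + 49 u + U u$ ($c{\left(u,U \right)} = \left(49 u + U u\right) + 12 = 12 + 49 u + U u$)
$\sqrt{3908 + c{\left(-35,H \right)}} = \sqrt{3908 + \left(12 + 49 \left(-35\right) - -560\right)} = \sqrt{3908 + \left(12 - 1715 + 560\right)} = \sqrt{3908 - 1143} = \sqrt{2765}$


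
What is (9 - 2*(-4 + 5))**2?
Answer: 49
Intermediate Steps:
(9 - 2*(-4 + 5))**2 = (9 - 2*1)**2 = (9 - 2)**2 = 7**2 = 49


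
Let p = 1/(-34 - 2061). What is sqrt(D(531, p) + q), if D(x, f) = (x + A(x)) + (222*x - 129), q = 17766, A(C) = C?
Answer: sqrt(136581) ≈ 369.57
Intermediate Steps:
p = -1/2095 (p = 1/(-2095) = -1/2095 ≈ -0.00047733)
D(x, f) = -129 + 224*x (D(x, f) = (x + x) + (222*x - 129) = 2*x + (-129 + 222*x) = -129 + 224*x)
sqrt(D(531, p) + q) = sqrt((-129 + 224*531) + 17766) = sqrt((-129 + 118944) + 17766) = sqrt(118815 + 17766) = sqrt(136581)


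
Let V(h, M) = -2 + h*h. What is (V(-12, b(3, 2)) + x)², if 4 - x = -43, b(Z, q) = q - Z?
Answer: 35721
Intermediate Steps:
x = 47 (x = 4 - 1*(-43) = 4 + 43 = 47)
V(h, M) = -2 + h²
(V(-12, b(3, 2)) + x)² = ((-2 + (-12)²) + 47)² = ((-2 + 144) + 47)² = (142 + 47)² = 189² = 35721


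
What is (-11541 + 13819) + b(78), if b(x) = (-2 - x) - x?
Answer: 2120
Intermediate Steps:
b(x) = -2 - 2*x
(-11541 + 13819) + b(78) = (-11541 + 13819) + (-2 - 2*78) = 2278 + (-2 - 156) = 2278 - 158 = 2120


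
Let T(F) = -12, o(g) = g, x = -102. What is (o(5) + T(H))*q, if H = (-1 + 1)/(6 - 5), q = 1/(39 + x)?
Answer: 1/9 ≈ 0.11111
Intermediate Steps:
q = -1/63 (q = 1/(39 - 102) = 1/(-63) = -1/63 ≈ -0.015873)
H = 0 (H = 0/1 = 0*1 = 0)
(o(5) + T(H))*q = (5 - 12)*(-1/63) = -7*(-1/63) = 1/9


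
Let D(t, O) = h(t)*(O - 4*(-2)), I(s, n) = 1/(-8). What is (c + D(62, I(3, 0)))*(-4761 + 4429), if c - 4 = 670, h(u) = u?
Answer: -385867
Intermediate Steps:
I(s, n) = -⅛
c = 674 (c = 4 + 670 = 674)
D(t, O) = t*(8 + O) (D(t, O) = t*(O - 4*(-2)) = t*(O + 8) = t*(8 + O))
(c + D(62, I(3, 0)))*(-4761 + 4429) = (674 + 62*(8 - ⅛))*(-4761 + 4429) = (674 + 62*(63/8))*(-332) = (674 + 1953/4)*(-332) = (4649/4)*(-332) = -385867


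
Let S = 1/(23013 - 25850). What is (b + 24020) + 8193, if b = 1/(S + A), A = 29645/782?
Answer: 2709182618213/84102083 ≈ 32213.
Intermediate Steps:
S = -1/2837 (S = 1/(-2837) = -1/2837 ≈ -0.00035249)
A = 29645/782 (A = 29645*(1/782) = 29645/782 ≈ 37.909)
b = 2218534/84102083 (b = 1/(-1/2837 + 29645/782) = 1/(84102083/2218534) = 2218534/84102083 ≈ 0.026379)
(b + 24020) + 8193 = (2218534/84102083 + 24020) + 8193 = 2020134252194/84102083 + 8193 = 2709182618213/84102083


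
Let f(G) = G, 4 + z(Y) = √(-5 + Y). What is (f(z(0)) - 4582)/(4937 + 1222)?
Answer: -4586/6159 + I*√5/6159 ≈ -0.7446 + 0.00036306*I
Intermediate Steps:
z(Y) = -4 + √(-5 + Y)
(f(z(0)) - 4582)/(4937 + 1222) = ((-4 + √(-5 + 0)) - 4582)/(4937 + 1222) = ((-4 + √(-5)) - 4582)/6159 = ((-4 + I*√5) - 4582)*(1/6159) = (-4586 + I*√5)*(1/6159) = -4586/6159 + I*√5/6159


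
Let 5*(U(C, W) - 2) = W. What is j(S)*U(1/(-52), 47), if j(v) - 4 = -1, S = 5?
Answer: 171/5 ≈ 34.200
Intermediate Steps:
U(C, W) = 2 + W/5
j(v) = 3 (j(v) = 4 - 1 = 3)
j(S)*U(1/(-52), 47) = 3*(2 + (1/5)*47) = 3*(2 + 47/5) = 3*(57/5) = 171/5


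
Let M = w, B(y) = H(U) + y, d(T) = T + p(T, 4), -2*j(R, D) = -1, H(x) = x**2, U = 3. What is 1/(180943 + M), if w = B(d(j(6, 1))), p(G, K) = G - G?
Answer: 2/361905 ≈ 5.5263e-6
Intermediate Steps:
p(G, K) = 0
j(R, D) = 1/2 (j(R, D) = -1/2*(-1) = 1/2)
d(T) = T (d(T) = T + 0 = T)
B(y) = 9 + y (B(y) = 3**2 + y = 9 + y)
w = 19/2 (w = 9 + 1/2 = 19/2 ≈ 9.5000)
M = 19/2 ≈ 9.5000
1/(180943 + M) = 1/(180943 + 19/2) = 1/(361905/2) = 2/361905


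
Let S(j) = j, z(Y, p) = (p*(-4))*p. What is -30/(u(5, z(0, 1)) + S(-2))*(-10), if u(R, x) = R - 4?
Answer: -300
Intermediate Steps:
z(Y, p) = -4*p**2 (z(Y, p) = (-4*p)*p = -4*p**2)
u(R, x) = -4 + R
-30/(u(5, z(0, 1)) + S(-2))*(-10) = -30/((-4 + 5) - 2)*(-10) = -30/(1 - 2)*(-10) = -30/(-1)*(-10) = -30*(-1)*(-10) = 30*(-10) = -300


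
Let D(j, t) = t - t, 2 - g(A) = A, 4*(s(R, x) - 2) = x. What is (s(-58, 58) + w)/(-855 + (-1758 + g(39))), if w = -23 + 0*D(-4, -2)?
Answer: 13/5300 ≈ 0.0024528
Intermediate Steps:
s(R, x) = 2 + x/4
g(A) = 2 - A
D(j, t) = 0
w = -23 (w = -23 + 0*0 = -23 + 0 = -23)
(s(-58, 58) + w)/(-855 + (-1758 + g(39))) = ((2 + (¼)*58) - 23)/(-855 + (-1758 + (2 - 1*39))) = ((2 + 29/2) - 23)/(-855 + (-1758 + (2 - 39))) = (33/2 - 23)/(-855 + (-1758 - 37)) = -13/(2*(-855 - 1795)) = -13/2/(-2650) = -13/2*(-1/2650) = 13/5300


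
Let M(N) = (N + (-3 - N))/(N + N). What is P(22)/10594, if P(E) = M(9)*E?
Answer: -11/31782 ≈ -0.00034611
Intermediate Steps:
M(N) = -3/(2*N) (M(N) = -3*1/(2*N) = -3/(2*N))
P(E) = -E/6 (P(E) = (-3/2/9)*E = (-3/2*⅑)*E = -E/6)
P(22)/10594 = -⅙*22/10594 = -11/3*1/10594 = -11/31782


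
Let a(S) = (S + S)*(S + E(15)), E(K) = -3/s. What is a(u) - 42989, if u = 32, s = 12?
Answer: -40957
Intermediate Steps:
E(K) = -¼ (E(K) = -3/12 = -3*1/12 = -¼)
a(S) = 2*S*(-¼ + S) (a(S) = (S + S)*(S - ¼) = (2*S)*(-¼ + S) = 2*S*(-¼ + S))
a(u) - 42989 = (½)*32*(-1 + 4*32) - 42989 = (½)*32*(-1 + 128) - 42989 = (½)*32*127 - 42989 = 2032 - 42989 = -40957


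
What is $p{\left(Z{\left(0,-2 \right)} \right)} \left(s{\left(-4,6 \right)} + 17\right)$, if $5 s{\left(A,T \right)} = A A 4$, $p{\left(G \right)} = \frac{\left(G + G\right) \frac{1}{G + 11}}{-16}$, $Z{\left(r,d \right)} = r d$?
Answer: $0$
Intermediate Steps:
$Z{\left(r,d \right)} = d r$
$p{\left(G \right)} = - \frac{G}{8 \left(11 + G\right)}$ ($p{\left(G \right)} = \frac{2 G}{11 + G} \left(- \frac{1}{16}\right) = - \frac{G}{8 \left(11 + G\right)}$)
$s{\left(A,T \right)} = \frac{4 A^{2}}{5}$ ($s{\left(A,T \right)} = \frac{A A 4}{5} = \frac{A^{2} \cdot 4}{5} = \frac{4 A^{2}}{5}$)
$p{\left(Z{\left(0,-2 \right)} \right)} \left(s{\left(-4,6 \right)} + 17\right) = - \frac{\left(-2\right) 0}{88 + 8 \left(\left(-2\right) 0\right)} \left(\frac{4 \left(-4\right)^{2}}{5} + 17\right) = \left(-1\right) 0 \frac{1}{88 + 8 \cdot 0} \left(\frac{4}{5} \cdot 16 + 17\right) = \left(-1\right) 0 \frac{1}{88 + 0} \left(\frac{64}{5} + 17\right) = \left(-1\right) 0 \cdot \frac{1}{88} \cdot \frac{149}{5} = 0 \cdot \frac{149}{5} = 0$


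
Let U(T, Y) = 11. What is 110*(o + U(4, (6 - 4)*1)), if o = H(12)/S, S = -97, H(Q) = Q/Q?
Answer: 117260/97 ≈ 1208.9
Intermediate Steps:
H(Q) = 1
o = -1/97 (o = 1/(-97) = 1*(-1/97) = -1/97 ≈ -0.010309)
110*(o + U(4, (6 - 4)*1)) = 110*(-1/97 + 11) = 110*(1066/97) = 117260/97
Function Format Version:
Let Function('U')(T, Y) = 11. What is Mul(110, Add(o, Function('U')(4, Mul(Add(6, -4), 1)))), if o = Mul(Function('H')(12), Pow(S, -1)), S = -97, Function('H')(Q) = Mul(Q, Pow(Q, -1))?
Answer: Rational(117260, 97) ≈ 1208.9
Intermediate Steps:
Function('H')(Q) = 1
o = Rational(-1, 97) (o = Mul(1, Pow(-97, -1)) = Mul(1, Rational(-1, 97)) = Rational(-1, 97) ≈ -0.010309)
Mul(110, Add(o, Function('U')(4, Mul(Add(6, -4), 1)))) = Mul(110, Add(Rational(-1, 97), 11)) = Mul(110, Rational(1066, 97)) = Rational(117260, 97)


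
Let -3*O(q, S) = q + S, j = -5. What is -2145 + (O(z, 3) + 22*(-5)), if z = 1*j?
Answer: -6763/3 ≈ -2254.3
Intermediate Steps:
z = -5 (z = 1*(-5) = -5)
O(q, S) = -S/3 - q/3 (O(q, S) = -(q + S)/3 = -(S + q)/3 = -S/3 - q/3)
-2145 + (O(z, 3) + 22*(-5)) = -2145 + ((-⅓*3 - ⅓*(-5)) + 22*(-5)) = -2145 + ((-1 + 5/3) - 110) = -2145 + (⅔ - 110) = -2145 - 328/3 = -6763/3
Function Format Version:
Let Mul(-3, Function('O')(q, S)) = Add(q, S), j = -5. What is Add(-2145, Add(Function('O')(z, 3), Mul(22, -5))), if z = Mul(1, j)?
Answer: Rational(-6763, 3) ≈ -2254.3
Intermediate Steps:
z = -5 (z = Mul(1, -5) = -5)
Function('O')(q, S) = Add(Mul(Rational(-1, 3), S), Mul(Rational(-1, 3), q)) (Function('O')(q, S) = Mul(Rational(-1, 3), Add(q, S)) = Mul(Rational(-1, 3), Add(S, q)) = Add(Mul(Rational(-1, 3), S), Mul(Rational(-1, 3), q)))
Add(-2145, Add(Function('O')(z, 3), Mul(22, -5))) = Add(-2145, Add(Add(Mul(Rational(-1, 3), 3), Mul(Rational(-1, 3), -5)), Mul(22, -5))) = Add(-2145, Add(Add(-1, Rational(5, 3)), -110)) = Add(-2145, Add(Rational(2, 3), -110)) = Add(-2145, Rational(-328, 3)) = Rational(-6763, 3)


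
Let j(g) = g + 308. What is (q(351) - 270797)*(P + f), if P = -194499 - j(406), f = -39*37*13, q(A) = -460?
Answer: 58041402804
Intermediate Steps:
j(g) = 308 + g
f = -18759 (f = -1443*13 = -18759)
P = -195213 (P = -194499 - (308 + 406) = -194499 - 1*714 = -194499 - 714 = -195213)
(q(351) - 270797)*(P + f) = (-460 - 270797)*(-195213 - 18759) = -271257*(-213972) = 58041402804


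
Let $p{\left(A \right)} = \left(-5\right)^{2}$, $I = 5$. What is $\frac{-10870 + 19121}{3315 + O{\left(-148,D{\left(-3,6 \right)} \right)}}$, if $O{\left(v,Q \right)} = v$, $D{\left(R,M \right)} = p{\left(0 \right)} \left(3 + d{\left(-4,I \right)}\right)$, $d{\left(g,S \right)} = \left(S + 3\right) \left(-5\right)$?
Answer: $\frac{8251}{3167} \approx 2.6053$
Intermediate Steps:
$p{\left(A \right)} = 25$
$d{\left(g,S \right)} = -15 - 5 S$ ($d{\left(g,S \right)} = \left(3 + S\right) \left(-5\right) = -15 - 5 S$)
$D{\left(R,M \right)} = -925$ ($D{\left(R,M \right)} = 25 \left(3 - 40\right) = 25 \left(-37\right) = -925$)
$\frac{-10870 + 19121}{3315 + O{\left(-148,D{\left(-3,6 \right)} \right)}} = \frac{-10870 + 19121}{3315 - 148} = \frac{8251}{3167}$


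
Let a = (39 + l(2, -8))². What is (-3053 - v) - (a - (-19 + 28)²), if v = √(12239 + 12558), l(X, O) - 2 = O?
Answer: -4061 - √24797 ≈ -4218.5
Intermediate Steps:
l(X, O) = 2 + O
v = √24797 ≈ 157.47
a = 1089 (a = (39 + (2 - 8))² = (39 - 6)² = 33² = 1089)
(-3053 - v) - (a - (-19 + 28)²) = (-3053 - √24797) - (1089 - (-19 + 28)²) = (-3053 - √24797) - (1089 - 1*9²) = (-3053 - √24797) - (1089 - 1*81) = (-3053 - √24797) - (1089 - 81) = (-3053 - √24797) - 1*1008 = (-3053 - √24797) - 1008 = -4061 - √24797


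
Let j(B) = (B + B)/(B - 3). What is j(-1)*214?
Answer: 107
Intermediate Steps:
j(B) = 2*B/(-3 + B) (j(B) = (2*B)/(-3 + B) = 2*B/(-3 + B))
j(-1)*214 = (2*(-1)/(-3 - 1))*214 = (2*(-1)/(-4))*214 = (2*(-1)*(-¼))*214 = (½)*214 = 107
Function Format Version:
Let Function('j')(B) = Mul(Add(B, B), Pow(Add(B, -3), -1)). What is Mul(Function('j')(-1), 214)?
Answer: 107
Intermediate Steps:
Function('j')(B) = Mul(2, B, Pow(Add(-3, B), -1)) (Function('j')(B) = Mul(Mul(2, B), Pow(Add(-3, B), -1)) = Mul(2, B, Pow(Add(-3, B), -1)))
Mul(Function('j')(-1), 214) = Mul(Mul(2, -1, Pow(Add(-3, -1), -1)), 214) = Mul(Mul(2, -1, Pow(-4, -1)), 214) = Mul(Mul(2, -1, Rational(-1, 4)), 214) = Mul(Rational(1, 2), 214) = 107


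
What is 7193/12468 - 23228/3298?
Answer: -132942095/20559732 ≈ -6.4661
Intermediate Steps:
7193/12468 - 23228/3298 = 7193*(1/12468) - 23228*1/3298 = 7193/12468 - 11614/1649 = -132942095/20559732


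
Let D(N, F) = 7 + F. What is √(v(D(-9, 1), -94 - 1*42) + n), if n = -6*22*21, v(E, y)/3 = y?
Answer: 2*I*√795 ≈ 56.391*I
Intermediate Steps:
v(E, y) = 3*y
n = -2772 (n = -132*21 = -2772)
√(v(D(-9, 1), -94 - 1*42) + n) = √(3*(-94 - 1*42) - 2772) = √(3*(-94 - 42) - 2772) = √(3*(-136) - 2772) = √(-408 - 2772) = √(-3180) = 2*I*√795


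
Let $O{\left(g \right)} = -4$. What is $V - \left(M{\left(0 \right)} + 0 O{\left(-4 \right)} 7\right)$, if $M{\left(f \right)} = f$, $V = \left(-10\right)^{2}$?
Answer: $100$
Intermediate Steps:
$V = 100$
$V - \left(M{\left(0 \right)} + 0 O{\left(-4 \right)} 7\right) = 100 - \left(0 + 0 \left(-4\right) 7\right) = 100 - \left(0 + 0 \cdot 7\right) = 100 - \left(0 + 0\right) = 100 - 0 = 100 + 0 = 100$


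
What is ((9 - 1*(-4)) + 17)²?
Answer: 900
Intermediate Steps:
((9 - 1*(-4)) + 17)² = ((9 + 4) + 17)² = (13 + 17)² = 30² = 900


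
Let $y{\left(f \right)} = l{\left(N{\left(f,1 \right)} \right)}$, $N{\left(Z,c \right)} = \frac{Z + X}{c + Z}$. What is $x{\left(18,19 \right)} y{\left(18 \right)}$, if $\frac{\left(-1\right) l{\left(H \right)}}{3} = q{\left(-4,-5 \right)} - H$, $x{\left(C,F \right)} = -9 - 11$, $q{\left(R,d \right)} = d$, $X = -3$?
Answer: $- \frac{6600}{19} \approx -347.37$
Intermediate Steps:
$N{\left(Z,c \right)} = \frac{-3 + Z}{Z + c}$ ($N{\left(Z,c \right)} = \frac{Z - 3}{c + Z} = \frac{-3 + Z}{Z + c}$)
$x{\left(C,F \right)} = -20$ ($x{\left(C,F \right)} = -9 - 11 = -20$)
$l{\left(H \right)} = 15 + 3 H$ ($l{\left(H \right)} = - 3 \left(-5 - H\right) = 15 + 3 H$)
$y{\left(f \right)} = 15 + \frac{3 \left(-3 + f\right)}{1 + f}$ ($y{\left(f \right)} = 15 + 3 \frac{-3 + f}{f + 1} = 15 + 3 \frac{-3 + f}{1 + f} = 15 + \frac{3 \left(-3 + f\right)}{1 + f}$)
$x{\left(18,19 \right)} y{\left(18 \right)} = - 20 \frac{6 \left(1 + 3 \cdot 18\right)}{1 + 18} = - 20 \frac{6 \left(1 + 54\right)}{19} = - 20 \cdot 6 \cdot \frac{1}{19} \cdot 55 = \left(-20\right) \frac{330}{19} = - \frac{6600}{19}$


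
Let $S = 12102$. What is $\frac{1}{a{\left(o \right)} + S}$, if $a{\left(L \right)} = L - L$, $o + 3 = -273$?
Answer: $\frac{1}{12102} \approx 8.2631 \cdot 10^{-5}$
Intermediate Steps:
$o = -276$ ($o = -3 - 273 = -276$)
$a{\left(L \right)} = 0$
$\frac{1}{a{\left(o \right)} + S} = \frac{1}{0 + 12102} = \frac{1}{12102}$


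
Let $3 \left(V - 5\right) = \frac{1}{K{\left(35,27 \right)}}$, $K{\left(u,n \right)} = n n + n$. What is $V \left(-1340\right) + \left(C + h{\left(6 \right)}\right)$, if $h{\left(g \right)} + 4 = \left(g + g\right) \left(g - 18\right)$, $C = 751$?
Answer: $- \frac{3457334}{567} \approx -6097.6$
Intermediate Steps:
$K{\left(u,n \right)} = n + n^{2}$ ($K{\left(u,n \right)} = n^{2} + n = n + n^{2}$)
$V = \frac{11341}{2268}$ ($V = 5 + \frac{1}{3 \cdot 27 \left(1 + 27\right)} = 5 + \frac{1}{3 \cdot 27 \cdot 28} = 5 + \frac{1}{3 \cdot 756} = 5 + \frac{1}{3} \cdot \frac{1}{756} = 5 + \frac{1}{2268} = \frac{11341}{2268} \approx 5.0004$)
$h{\left(g \right)} = -4 + 2 g \left(-18 + g\right)$ ($h{\left(g \right)} = -4 + \left(g + g\right) \left(g - 18\right) = -4 + 2 g \left(-18 + g\right)$)
$V \left(-1340\right) + \left(C + h{\left(6 \right)}\right) = \frac{11341}{2268} \left(-1340\right) + \left(751 - \left(220 - 72\right)\right) = - \frac{3799235}{567} + \left(751 - 148\right) = - \frac{3799235}{567} + 603 = - \frac{3457334}{567}$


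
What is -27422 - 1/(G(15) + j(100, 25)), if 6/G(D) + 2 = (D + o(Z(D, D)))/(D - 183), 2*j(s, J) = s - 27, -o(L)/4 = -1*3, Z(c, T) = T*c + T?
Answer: -223791184/8161 ≈ -27422.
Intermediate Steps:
Z(c, T) = T + T*c
o(L) = 12 (o(L) = -(-4)*3 = -4*(-3) = 12)
j(s, J) = -27/2 + s/2 (j(s, J) = (s - 27)/2 = (-27 + s)/2 = -27/2 + s/2)
G(D) = 6/(-2 + (12 + D)/(-183 + D)) (G(D) = 6/(-2 + (D + 12)/(D - 183)) = 6/(-2 + (12 + D)/(-183 + D)))
-27422 - 1/(G(15) + j(100, 25)) = -27422 - 1/(6*(-183 + 15)/(378 - 1*15) + (-27/2 + (½)*100)) = -27422 - 1/(6*(-168)/(378 - 15) + (-27/2 + 50)) = -27422 - 1/(6*(-168)/363 + 73/2) = -27422 - 1/(6*(1/363)*(-168) + 73/2) = -27422 - 1/(-336/121 + 73/2) = -27422 - 1/8161/242 = -27422 - 1*242/8161 = -27422 - 242/8161 = -223791184/8161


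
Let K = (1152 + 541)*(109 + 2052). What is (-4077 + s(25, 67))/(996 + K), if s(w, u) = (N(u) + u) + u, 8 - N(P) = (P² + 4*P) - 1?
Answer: -8691/3659569 ≈ -0.0023749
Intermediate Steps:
N(P) = 9 - P² - 4*P (N(P) = 8 - ((P² + 4*P) - 1) = 8 - (-1 + P² + 4*P) = 8 + (1 - P² - 4*P) = 9 - P² - 4*P)
s(w, u) = 9 - u² - 2*u (s(w, u) = ((9 - u² - 4*u) + u) + u = (9 - u² - 3*u) + u = 9 - u² - 2*u)
K = 3658573 (K = 1693*2161 = 3658573)
(-4077 + s(25, 67))/(996 + K) = (-4077 + (9 - 1*67² - 2*67))/(996 + 3658573) = (-4077 + (9 - 1*4489 - 134))/3659569 = (-4077 + (9 - 4489 - 134))*(1/3659569) = (-4077 - 4614)*(1/3659569) = -8691*1/3659569 = -8691/3659569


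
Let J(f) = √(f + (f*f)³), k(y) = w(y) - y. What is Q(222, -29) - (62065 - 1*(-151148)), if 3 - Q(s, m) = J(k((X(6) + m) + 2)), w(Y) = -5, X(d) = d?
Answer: -213210 - 4*√1048577 ≈ -2.1731e+5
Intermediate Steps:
k(y) = -5 - y
J(f) = √(f + f⁶) (J(f) = √(f + (f²)³) = √(f + f⁶))
Q(s, m) = 3 - √(-13 + (-13 - m)⁶ - m) (Q(s, m) = 3 - √((-5 - ((6 + m) + 2)) + (-5 - ((6 + m) + 2))⁶) = 3 - √((-5 - (8 + m)) + (-5 - (8 + m))⁶) = 3 - √((-5 + (-8 - m)) + (-5 + (-8 - m))⁶) = 3 - √((-13 - m) + (-13 - m)⁶) = 3 - √(-13 + (-13 - m)⁶ - m))
Q(222, -29) - (62065 - 1*(-151148)) = (3 - √(-13 + (13 - 29)⁶ - 1*(-29))) - (62065 - 1*(-151148)) = (3 - √(-13 + (-16)⁶ + 29)) - (62065 + 151148) = (3 - √(-13 + 16777216 + 29)) - 1*213213 = (3 - √16777232) - 213213 = (3 - 4*√1048577) - 213213 = -213210 - 4*√1048577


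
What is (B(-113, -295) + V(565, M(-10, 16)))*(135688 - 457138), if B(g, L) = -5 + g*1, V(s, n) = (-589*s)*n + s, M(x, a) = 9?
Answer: 962619956100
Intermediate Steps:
V(s, n) = s - 589*n*s (V(s, n) = -589*n*s + s = s - 589*n*s)
B(g, L) = -5 + g
(B(-113, -295) + V(565, M(-10, 16)))*(135688 - 457138) = ((-5 - 113) + 565*(1 - 589*9))*(135688 - 457138) = (-118 + 565*(1 - 5301))*(-321450) = (-118 + 565*(-5300))*(-321450) = (-118 - 2994500)*(-321450) = -2994618*(-321450) = 962619956100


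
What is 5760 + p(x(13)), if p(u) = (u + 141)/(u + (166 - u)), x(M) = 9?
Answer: 478155/83 ≈ 5760.9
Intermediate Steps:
p(u) = 141/166 + u/166 (p(u) = (141 + u)/166 = (141 + u)*(1/166) = 141/166 + u/166)
5760 + p(x(13)) = 5760 + (141/166 + (1/166)*9) = 5760 + (141/166 + 9/166) = 5760 + 75/83 = 478155/83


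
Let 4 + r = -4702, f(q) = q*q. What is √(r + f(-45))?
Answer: I*√2681 ≈ 51.778*I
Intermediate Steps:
f(q) = q²
r = -4706 (r = -4 - 4702 = -4706)
√(r + f(-45)) = √(-4706 + (-45)²) = √(-4706 + 2025) = √(-2681) = I*√2681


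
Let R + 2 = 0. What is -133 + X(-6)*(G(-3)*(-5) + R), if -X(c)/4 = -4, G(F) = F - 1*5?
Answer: 475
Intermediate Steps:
G(F) = -5 + F (G(F) = F - 5 = -5 + F)
X(c) = 16 (X(c) = -4*(-4) = 16)
R = -2 (R = -2 + 0 = -2)
-133 + X(-6)*(G(-3)*(-5) + R) = -133 + 16*((-5 - 3)*(-5) - 2) = -133 + 16*(-8*(-5) - 2) = -133 + 16*(40 - 2) = -133 + 16*38 = -133 + 608 = 475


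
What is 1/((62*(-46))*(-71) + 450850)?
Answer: 1/653342 ≈ 1.5306e-6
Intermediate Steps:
1/((62*(-46))*(-71) + 450850) = 1/(-2852*(-71) + 450850) = 1/(202492 + 450850) = 1/653342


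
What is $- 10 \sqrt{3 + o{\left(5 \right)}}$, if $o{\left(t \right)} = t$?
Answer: $- 20 \sqrt{2} \approx -28.284$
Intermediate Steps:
$- 10 \sqrt{3 + o{\left(5 \right)}} = - 10 \sqrt{3 + 5} = - 10 \sqrt{8} = - 10 \cdot 2 \sqrt{2} = - 20 \sqrt{2}$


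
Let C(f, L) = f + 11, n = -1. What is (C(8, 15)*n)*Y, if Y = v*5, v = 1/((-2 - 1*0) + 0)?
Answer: 95/2 ≈ 47.500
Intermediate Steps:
C(f, L) = 11 + f
v = -1/2 (v = 1/((-2 + 0) + 0) = 1/(-2 + 0) = 1/(-2) = -1/2 ≈ -0.50000)
Y = -5/2 (Y = -1/2*5 = -5/2 ≈ -2.5000)
(C(8, 15)*n)*Y = ((11 + 8)*(-1))*(-5/2) = (19*(-1))*(-5/2) = -19*(-5/2) = 95/2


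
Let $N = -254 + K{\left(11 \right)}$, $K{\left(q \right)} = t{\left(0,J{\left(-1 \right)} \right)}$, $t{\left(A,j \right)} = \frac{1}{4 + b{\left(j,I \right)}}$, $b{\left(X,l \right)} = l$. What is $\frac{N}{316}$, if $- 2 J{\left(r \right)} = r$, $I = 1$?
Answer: $- \frac{1269}{1580} \approx -0.80316$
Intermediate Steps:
$J{\left(r \right)} = - \frac{r}{2}$
$t{\left(A,j \right)} = \frac{1}{5}$ ($t{\left(A,j \right)} = \frac{1}{4 + 1} = \frac{1}{5}$)
$K{\left(q \right)} = \frac{1}{5}$
$N = - \frac{1269}{5}$ ($N = -254 + \frac{1}{5} = - \frac{1269}{5} \approx -253.8$)
$\frac{N}{316} = - \frac{1269}{5 \cdot 316} = \left(- \frac{1269}{5}\right) \frac{1}{316} = - \frac{1269}{1580}$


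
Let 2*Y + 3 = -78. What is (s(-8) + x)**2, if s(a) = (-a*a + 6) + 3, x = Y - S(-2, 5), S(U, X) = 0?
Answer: 36481/4 ≈ 9120.3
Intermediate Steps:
Y = -81/2 (Y = -3/2 + (1/2)*(-78) = -3/2 - 39 = -81/2 ≈ -40.500)
x = -81/2 (x = -81/2 - 1*0 = -81/2 + 0 = -81/2 ≈ -40.500)
s(a) = 9 - a**2 (s(a) = (-a**2 + 6) + 3 = (6 - a**2) + 3 = 9 - a**2)
(s(-8) + x)**2 = ((9 - 1*(-8)**2) - 81/2)**2 = ((9 - 1*64) - 81/2)**2 = ((9 - 64) - 81/2)**2 = (-55 - 81/2)**2 = (-191/2)**2 = 36481/4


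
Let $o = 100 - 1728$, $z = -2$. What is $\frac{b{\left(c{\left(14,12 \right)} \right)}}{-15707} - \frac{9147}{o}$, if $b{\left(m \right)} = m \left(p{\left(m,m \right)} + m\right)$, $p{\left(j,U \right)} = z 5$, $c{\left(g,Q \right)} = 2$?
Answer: $\frac{143697977}{25570996} \approx 5.6196$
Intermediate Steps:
$p{\left(j,U \right)} = -10$ ($p{\left(j,U \right)} = \left(-2\right) 5 = -10$)
$o = -1628$ ($o = 100 - 1728 = -1628$)
$b{\left(m \right)} = m \left(-10 + m\right)$
$\frac{b{\left(c{\left(14,12 \right)} \right)}}{-15707} - \frac{9147}{o} = \frac{2 \left(-10 + 2\right)}{-15707} - \frac{9147}{-1628} = 2 \left(-8\right) \left(- \frac{1}{15707}\right) - - \frac{9147}{1628} = \left(-16\right) \left(- \frac{1}{15707}\right) + \frac{9147}{1628} = \frac{16}{15707} + \frac{9147}{1628} = \frac{143697977}{25570996}$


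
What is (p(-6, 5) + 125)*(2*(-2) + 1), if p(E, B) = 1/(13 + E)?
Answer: -2628/7 ≈ -375.43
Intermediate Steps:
(p(-6, 5) + 125)*(2*(-2) + 1) = (1/(13 - 6) + 125)*(2*(-2) + 1) = (1/7 + 125)*(-4 + 1) = (1/7 + 125)*(-3) = (876/7)*(-3) = -2628/7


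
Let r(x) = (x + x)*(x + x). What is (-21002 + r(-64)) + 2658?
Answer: -1960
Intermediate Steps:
r(x) = 4*x² (r(x) = (2*x)*(2*x) = 4*x²)
(-21002 + r(-64)) + 2658 = (-21002 + 4*(-64)²) + 2658 = (-21002 + 4*4096) + 2658 = (-21002 + 16384) + 2658 = -4618 + 2658 = -1960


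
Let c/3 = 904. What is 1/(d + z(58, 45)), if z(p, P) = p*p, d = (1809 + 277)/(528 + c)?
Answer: 1620/5450723 ≈ 0.00029721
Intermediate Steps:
c = 2712 (c = 3*904 = 2712)
d = 1043/1620 (d = (1809 + 277)/(528 + 2712) = 2086/3240 = 2086*(1/3240) = 1043/1620 ≈ 0.64383)
z(p, P) = p²
1/(d + z(58, 45)) = 1/(1043/1620 + 58²) = 1/(1043/1620 + 3364) = 1/(5450723/1620) = 1620/5450723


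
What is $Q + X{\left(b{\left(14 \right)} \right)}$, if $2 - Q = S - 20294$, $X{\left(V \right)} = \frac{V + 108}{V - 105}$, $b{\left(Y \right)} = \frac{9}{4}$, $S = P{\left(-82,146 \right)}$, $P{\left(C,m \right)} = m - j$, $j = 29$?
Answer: $\frac{2764376}{137} \approx 20178.0$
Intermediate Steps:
$P{\left(C,m \right)} = -29 + m$ ($P{\left(C,m \right)} = m - 29 = -29 + m$)
$S = 117$ ($S = -29 + 146 = 117$)
$b{\left(Y \right)} = \frac{9}{4}$ ($b{\left(Y \right)} = 9 \cdot \frac{1}{4} = \frac{9}{4}$)
$X{\left(V \right)} = \frac{108 + V}{-105 + V}$
$Q = 20179$ ($Q = 2 - \left(117 - 20294\right) = 2 - -20177 = 2 + 20177 = 20179$)
$Q + X{\left(b{\left(14 \right)} \right)} = 20179 + \frac{108 + \frac{9}{4}}{-105 + \frac{9}{4}} = 20179 + \frac{1}{- \frac{411}{4}} \cdot \frac{441}{4} = 20179 - \frac{147}{137} = \frac{2764376}{137}$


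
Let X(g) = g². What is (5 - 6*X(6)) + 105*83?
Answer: 8504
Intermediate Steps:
(5 - 6*X(6)) + 105*83 = (5 - 6*6²) + 105*83 = (5 - 6*36) + 8715 = (5 - 216) + 8715 = -211 + 8715 = 8504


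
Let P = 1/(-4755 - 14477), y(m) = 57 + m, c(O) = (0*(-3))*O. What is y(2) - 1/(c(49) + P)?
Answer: 19291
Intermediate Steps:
c(O) = 0 (c(O) = 0*O = 0)
P = -1/19232 (P = 1/(-19232) = -1/19232 ≈ -5.1997e-5)
y(2) - 1/(c(49) + P) = (57 + 2) - 1/(0 - 1/19232) = 59 - 1/(-1/19232) = 59 - 1*(-19232) = 59 + 19232 = 19291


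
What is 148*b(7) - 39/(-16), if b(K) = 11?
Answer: 26087/16 ≈ 1630.4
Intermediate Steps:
148*b(7) - 39/(-16) = 148*11 - 39/(-16) = 1628 - 39*(-1/16) = 1628 + 39/16 = 26087/16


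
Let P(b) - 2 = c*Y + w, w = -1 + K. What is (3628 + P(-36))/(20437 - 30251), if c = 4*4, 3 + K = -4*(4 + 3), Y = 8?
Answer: -1863/4907 ≈ -0.37966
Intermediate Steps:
K = -31 (K = -3 - 4*(4 + 3) = -3 - 4*7 = -3 - 28 = -31)
c = 16
w = -32 (w = -1 - 31 = -32)
P(b) = 98 (P(b) = 2 + (16*8 - 32) = 2 + (128 - 32) = 2 + 96 = 98)
(3628 + P(-36))/(20437 - 30251) = (3628 + 98)/(20437 - 30251) = 3726/(-9814) = 3726*(-1/9814) = -1863/4907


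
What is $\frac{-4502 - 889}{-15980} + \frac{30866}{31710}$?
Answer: $\frac{66418729}{50672580} \approx 1.3107$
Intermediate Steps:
$\frac{-4502 - 889}{-15980} + \frac{30866}{31710} = \left(-4502 - 889\right) \left(- \frac{1}{15980}\right) + 30866 \cdot \frac{1}{31710} = \left(-5391\right) \left(- \frac{1}{15980}\right) + \frac{15433}{15855} = \frac{5391}{15980} + \frac{15433}{15855} = \frac{66418729}{50672580}$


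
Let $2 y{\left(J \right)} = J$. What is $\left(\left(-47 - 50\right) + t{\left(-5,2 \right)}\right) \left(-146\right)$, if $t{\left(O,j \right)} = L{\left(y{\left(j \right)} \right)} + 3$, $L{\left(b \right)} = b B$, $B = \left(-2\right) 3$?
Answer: $14600$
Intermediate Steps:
$B = -6$
$y{\left(J \right)} = \frac{J}{2}$
$L{\left(b \right)} = - 6 b$ ($L{\left(b \right)} = b \left(-6\right) = - 6 b$)
$t{\left(O,j \right)} = 3 - 3 j$ ($t{\left(O,j \right)} = - 6 \frac{j}{2} + 3 = - 3 j + 3 = 3 - 3 j$)
$\left(\left(-47 - 50\right) + t{\left(-5,2 \right)}\right) \left(-146\right) = \left(\left(-47 - 50\right) + \left(3 - 6\right)\right) \left(-146\right) = \left(-97 - 3\right) \left(-146\right) = \left(-100\right) \left(-146\right) = 14600$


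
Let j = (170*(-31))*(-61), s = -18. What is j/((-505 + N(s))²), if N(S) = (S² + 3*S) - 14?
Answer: 321470/62001 ≈ 5.1849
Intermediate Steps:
j = 321470 (j = -5270*(-61) = 321470)
N(S) = -14 + S² + 3*S
j/((-505 + N(s))²) = 321470/((-505 + (-14 + (-18)² + 3*(-18)))²) = 321470/((-505 + (-14 + 324 - 54))²) = 321470/((-505 + 256)²) = 321470/((-249)²) = 321470/62001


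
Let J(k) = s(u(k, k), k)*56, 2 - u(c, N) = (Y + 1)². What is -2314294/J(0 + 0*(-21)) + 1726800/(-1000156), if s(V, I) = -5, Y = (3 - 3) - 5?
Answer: 289271440733/35005460 ≈ 8263.6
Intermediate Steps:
Y = -5 (Y = 0 - 5 = -5)
u(c, N) = -14 (u(c, N) = 2 - (-5 + 1)² = 2 - 1*(-4)² = 2 - 1*16 = 2 - 16 = -14)
J(k) = -280 (J(k) = -5*56 = -280)
-2314294/J(0 + 0*(-21)) + 1726800/(-1000156) = -2314294/(-280) + 1726800/(-1000156) = -2314294*(-1/280) + 1726800*(-1/1000156) = 1157147/140 - 431700/250039 = 289271440733/35005460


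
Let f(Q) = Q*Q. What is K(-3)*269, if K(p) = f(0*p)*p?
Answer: 0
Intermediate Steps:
f(Q) = Q²
K(p) = 0 (K(p) = (0*p)²*p = 0²*p = 0*p = 0)
K(-3)*269 = 0*269 = 0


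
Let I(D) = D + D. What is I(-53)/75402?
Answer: -53/37701 ≈ -0.0014058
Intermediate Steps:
I(D) = 2*D
I(-53)/75402 = (2*(-53))/75402 = -106*1/75402 = -53/37701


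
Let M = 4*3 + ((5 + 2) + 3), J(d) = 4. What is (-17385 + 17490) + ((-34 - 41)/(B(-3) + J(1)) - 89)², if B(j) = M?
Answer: 5778301/676 ≈ 8547.8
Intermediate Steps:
M = 22 (M = 12 + (7 + 3) = 12 + 10 = 22)
B(j) = 22
(-17385 + 17490) + ((-34 - 41)/(B(-3) + J(1)) - 89)² = (-17385 + 17490) + ((-34 - 41)/(22 + 4) - 89)² = 105 + (-75/26 - 89)² = 105 + (-2389/26)² = 105 + 5707321/676 = 5778301/676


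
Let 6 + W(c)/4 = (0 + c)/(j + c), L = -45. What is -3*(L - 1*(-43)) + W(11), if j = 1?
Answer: -43/3 ≈ -14.333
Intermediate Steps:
W(c) = -24 + 4*c/(1 + c) (W(c) = -24 + 4*((0 + c)/(1 + c)) = -24 + 4*(c/(1 + c)) = -24 + 4*c/(1 + c))
-3*(L - 1*(-43)) + W(11) = -3*(-45 - 1*(-43)) + 4*(-6 - 5*11)/(1 + 11) = -3*(-45 + 43) + 4*(-6 - 55)/12 = -3*(-2) + 4*(1/12)*(-61) = 6 - 61/3 = -43/3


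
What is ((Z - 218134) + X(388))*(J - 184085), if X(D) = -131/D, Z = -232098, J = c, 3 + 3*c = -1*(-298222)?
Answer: 3698132181941/97 ≈ 3.8125e+10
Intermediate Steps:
c = 298219/3 (c = -1 + (-1*(-298222))/3 = -1 + (1/3)*298222 = -1 + 298222/3 = 298219/3 ≈ 99406.)
J = 298219/3 ≈ 99406.
((Z - 218134) + X(388))*(J - 184085) = ((-232098 - 218134) - 131/388)*(298219/3 - 184085) = (-450232 - 131*1/388)*(-254036/3) = (-450232 - 131/388)*(-254036/3) = -174690147/388*(-254036/3) = 3698132181941/97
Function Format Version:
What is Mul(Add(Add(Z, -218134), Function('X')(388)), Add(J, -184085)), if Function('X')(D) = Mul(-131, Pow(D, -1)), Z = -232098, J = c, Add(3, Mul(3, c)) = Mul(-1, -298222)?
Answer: Rational(3698132181941, 97) ≈ 3.8125e+10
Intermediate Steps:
c = Rational(298219, 3) (c = Add(-1, Mul(Rational(1, 3), Mul(-1, -298222))) = Add(-1, Mul(Rational(1, 3), 298222)) = Add(-1, Rational(298222, 3)) = Rational(298219, 3) ≈ 99406.)
J = Rational(298219, 3) ≈ 99406.
Mul(Add(Add(Z, -218134), Function('X')(388)), Add(J, -184085)) = Mul(Add(Add(-232098, -218134), Mul(-131, Pow(388, -1))), Add(Rational(298219, 3), -184085)) = Mul(Add(-450232, Mul(-131, Rational(1, 388))), Rational(-254036, 3)) = Mul(Add(-450232, Rational(-131, 388)), Rational(-254036, 3)) = Mul(Rational(-174690147, 388), Rational(-254036, 3)) = Rational(3698132181941, 97)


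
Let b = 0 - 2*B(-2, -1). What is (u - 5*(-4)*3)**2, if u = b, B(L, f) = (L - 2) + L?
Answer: 5184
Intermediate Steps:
B(L, f) = -2 + 2*L (B(L, f) = (-2 + L) + L = -2 + 2*L)
b = 12 (b = 0 - 2*(-2 + 2*(-2)) = 0 - 2*(-2 - 4) = 0 - 2*(-6) = 0 + 12 = 12)
u = 12
(u - 5*(-4)*3)**2 = (12 - 5*(-4)*3)**2 = (12 + 20*3)**2 = (12 + 60)**2 = 72**2 = 5184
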